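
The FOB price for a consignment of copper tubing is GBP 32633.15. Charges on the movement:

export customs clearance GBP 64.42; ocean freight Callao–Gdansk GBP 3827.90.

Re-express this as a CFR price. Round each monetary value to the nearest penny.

Not relevant to the conversion: export clearance — on the seller under both FOB and CFR; already in the FOB price and stays in the CFR price.
From FOB to CFR, the seller additionally bears: freight.
CFR price = 32633.15 + 3827.90 = 36461.05

CFR price: GBP 36461.05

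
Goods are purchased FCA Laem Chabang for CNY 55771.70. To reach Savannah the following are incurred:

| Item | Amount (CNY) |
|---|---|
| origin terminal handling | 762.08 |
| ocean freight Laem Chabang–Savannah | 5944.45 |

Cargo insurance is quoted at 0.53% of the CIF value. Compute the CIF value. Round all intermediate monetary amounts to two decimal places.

Let C be the CIF value. C = FCA price + pre-shipment costs + freight + 0.53% × C
C − 0.53% × C = 55771.70 + 762.08 + 5944.45
0.9947 × C = 62478.23
C = 62478.23 / 0.9947 = 62811.13
Insurance premium = 0.53% × 62811.13 = 332.90

CIF value: CNY 62811.13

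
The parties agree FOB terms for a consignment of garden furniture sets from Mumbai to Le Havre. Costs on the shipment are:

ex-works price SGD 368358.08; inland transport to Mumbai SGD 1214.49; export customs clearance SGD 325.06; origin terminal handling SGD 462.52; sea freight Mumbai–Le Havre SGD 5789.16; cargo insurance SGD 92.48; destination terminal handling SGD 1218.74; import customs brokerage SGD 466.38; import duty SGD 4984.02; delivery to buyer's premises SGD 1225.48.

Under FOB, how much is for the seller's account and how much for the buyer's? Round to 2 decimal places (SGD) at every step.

FOB: the seller bears costs until goods are on board at the origin port; the buyer bears freight, insurance and all costs thereafter.
Seller's account: goods 368358.08 + inland to port 1214.49 + export clearance 325.06 + origin terminal 462.52 = 370360.15
Buyer's account: freight 5789.16 + insurance 92.48 + destination terminal 1218.74 + brokerage 466.38 + duty 4984.02 + delivery 1225.48 = 13776.26

Seller: SGD 370360.15; buyer: SGD 13776.26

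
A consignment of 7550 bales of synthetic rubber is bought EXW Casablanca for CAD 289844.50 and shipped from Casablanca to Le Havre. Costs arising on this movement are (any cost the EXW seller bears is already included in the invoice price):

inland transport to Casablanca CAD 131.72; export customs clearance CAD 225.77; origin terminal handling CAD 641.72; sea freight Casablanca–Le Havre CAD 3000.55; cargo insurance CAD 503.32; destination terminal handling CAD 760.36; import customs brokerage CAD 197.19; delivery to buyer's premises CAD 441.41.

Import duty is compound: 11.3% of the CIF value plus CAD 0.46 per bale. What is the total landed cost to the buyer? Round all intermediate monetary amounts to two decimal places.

Total landed cost: CAD 332480.82

EXW: the seller makes goods available at their premises; the buyer bears all onward costs.
CIF value = EXW price + inland to port + export clearance + origin terminal + freight + insurance = 289844.50 + 131.72 + 225.77 + 641.72 + 3000.55 + 503.32 = 294347.58
Ad valorem component: 294347.58 × 11.3% = 33261.28
Specific component: 7550 × 0.46 = 3473.00
Import duty = 33261.28 + 3473.00 = 36734.28
Buyer bears: inland to port 131.72 + export clearance 225.77 + origin terminal 641.72 + freight 3000.55 + insurance 503.32 + destination terminal 760.36 + brokerage 197.19 + delivery 441.41 + duty 36734.28 = 42636.32
Landed cost = invoice 289844.50 + 42636.32 = 332480.82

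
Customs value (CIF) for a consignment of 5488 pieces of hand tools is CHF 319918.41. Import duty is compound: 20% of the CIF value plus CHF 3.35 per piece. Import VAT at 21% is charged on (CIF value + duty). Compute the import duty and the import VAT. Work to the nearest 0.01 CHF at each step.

Import duty: CHF 82368.48; import VAT: CHF 84480.25

Ad valorem component: 319918.41 × 20% = 63983.68
Specific component: 5488 × 3.35 = 18384.80
Import duty = 63983.68 + 18384.80 = 82368.48
VAT base = CIF + duty = 319918.41 + 82368.48 = 402286.89
Import VAT = 402286.89 × 21% = 84480.25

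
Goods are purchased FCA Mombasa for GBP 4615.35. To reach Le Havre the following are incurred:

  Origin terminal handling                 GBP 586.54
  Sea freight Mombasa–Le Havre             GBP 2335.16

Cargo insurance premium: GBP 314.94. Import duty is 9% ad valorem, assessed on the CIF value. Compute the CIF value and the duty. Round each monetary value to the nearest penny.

CIF = FCA price + pre-shipment costs + freight + insurance
CIF = 4615.35 + 586.54 + 2335.16 + 314.94 = 7851.99
Import duty = 7851.99 × 9% = 706.68

CIF value: GBP 7851.99; import duty: GBP 706.68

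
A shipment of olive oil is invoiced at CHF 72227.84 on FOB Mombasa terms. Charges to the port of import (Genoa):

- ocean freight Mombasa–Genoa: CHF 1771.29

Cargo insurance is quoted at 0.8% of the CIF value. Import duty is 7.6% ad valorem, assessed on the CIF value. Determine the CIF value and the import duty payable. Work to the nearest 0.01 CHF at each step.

Let C be the CIF value. C = FOB price + freight + 0.8% × C
C − 0.8% × C = 72227.84 + 1771.29
0.992 × C = 73999.13
C = 73999.13 / 0.992 = 74595.90
Insurance premium = 0.8% × 74595.90 = 596.77
Import duty = 74595.90 × 7.6% = 5669.29

CIF value: CHF 74595.90; import duty: CHF 5669.29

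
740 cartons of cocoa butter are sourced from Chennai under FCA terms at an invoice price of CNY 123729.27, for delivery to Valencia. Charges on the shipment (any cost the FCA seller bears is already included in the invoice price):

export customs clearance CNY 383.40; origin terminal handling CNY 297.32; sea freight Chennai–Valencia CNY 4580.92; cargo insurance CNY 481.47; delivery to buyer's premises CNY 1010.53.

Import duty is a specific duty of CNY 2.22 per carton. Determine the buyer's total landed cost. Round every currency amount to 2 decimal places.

Total landed cost: CNY 131742.31

FCA: the seller delivers export-cleared goods to the carrier; the buyer bears costs from that point.
Already in the invoice (seller's account under FCA): export clearance — exclude.
CIF value = FCA price + origin terminal + freight + insurance = 123729.27 + 297.32 + 4580.92 + 481.47 = 129088.98
Import duty = 740 × 2.22 = 1642.80
Buyer bears: origin terminal 297.32 + freight 4580.92 + insurance 481.47 + delivery 1010.53 + duty 1642.80 = 8013.04
Landed cost = invoice 123729.27 + 8013.04 = 131742.31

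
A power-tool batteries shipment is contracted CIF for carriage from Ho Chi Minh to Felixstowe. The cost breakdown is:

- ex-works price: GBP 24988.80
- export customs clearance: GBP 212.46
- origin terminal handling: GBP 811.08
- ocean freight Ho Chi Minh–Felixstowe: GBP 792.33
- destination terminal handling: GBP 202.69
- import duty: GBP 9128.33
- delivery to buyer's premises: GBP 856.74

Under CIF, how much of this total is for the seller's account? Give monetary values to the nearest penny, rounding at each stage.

CIF: the seller pays costs through ocean freight and marine insurance to the destination port.
Seller's account: goods 24988.80 + export clearance 212.46 + origin terminal 811.08 + freight 792.33 = 26804.67
Buyer's account: destination terminal 202.69 + duty 9128.33 + delivery 856.74 = 10187.76

Seller's account: GBP 26804.67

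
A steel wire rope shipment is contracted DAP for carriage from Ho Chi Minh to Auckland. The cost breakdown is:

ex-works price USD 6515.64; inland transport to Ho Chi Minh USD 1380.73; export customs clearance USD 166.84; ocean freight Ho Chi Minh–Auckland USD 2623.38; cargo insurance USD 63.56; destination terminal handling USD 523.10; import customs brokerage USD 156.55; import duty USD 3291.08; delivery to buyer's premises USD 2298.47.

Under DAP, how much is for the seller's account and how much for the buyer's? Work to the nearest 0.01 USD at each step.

Seller: USD 13571.72; buyer: USD 3447.63

DAP: the seller bears all costs to the named destination except import duty and clearance.
Seller's account: goods 6515.64 + inland to port 1380.73 + export clearance 166.84 + freight 2623.38 + insurance 63.56 + destination terminal 523.10 + delivery 2298.47 = 13571.72
Buyer's account: brokerage 156.55 + duty 3291.08 = 3447.63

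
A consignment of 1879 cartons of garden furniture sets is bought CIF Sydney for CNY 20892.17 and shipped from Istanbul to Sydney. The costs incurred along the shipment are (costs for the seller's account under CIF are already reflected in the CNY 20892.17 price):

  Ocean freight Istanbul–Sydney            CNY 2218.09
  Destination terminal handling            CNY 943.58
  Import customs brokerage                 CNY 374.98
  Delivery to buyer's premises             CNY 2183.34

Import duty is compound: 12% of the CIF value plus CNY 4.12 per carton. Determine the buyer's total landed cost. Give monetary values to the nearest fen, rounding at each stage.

Total landed cost: CNY 34642.61

CIF: the seller pays costs through ocean freight and marine insurance to the destination port.
Already in the invoice (seller's account under CIF): freight — exclude.
The CIF price already equals the CIF value: 20892.17
Ad valorem component: 20892.17 × 12% = 2507.06
Specific component: 1879 × 4.12 = 7741.48
Import duty = 2507.06 + 7741.48 = 10248.54
Buyer bears: destination terminal 943.58 + brokerage 374.98 + delivery 2183.34 + duty 10248.54 = 13750.44
Landed cost = invoice 20892.17 + 13750.44 = 34642.61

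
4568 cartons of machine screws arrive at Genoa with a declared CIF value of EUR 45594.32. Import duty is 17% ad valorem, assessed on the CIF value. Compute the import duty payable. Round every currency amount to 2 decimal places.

Import duty = 45594.32 × 17% = 7751.03

Import duty: EUR 7751.03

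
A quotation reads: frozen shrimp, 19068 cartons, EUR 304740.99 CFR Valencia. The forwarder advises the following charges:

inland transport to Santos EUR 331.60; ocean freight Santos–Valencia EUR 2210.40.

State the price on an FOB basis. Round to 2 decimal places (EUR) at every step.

FOB price: EUR 302530.59

Not relevant to the conversion: inland to port — on the seller under both CFR and FOB; already in the CFR price and stays in the FOB price.
From CFR to FOB, the seller no longer bears: freight.
FOB price = 304740.99 − 2210.40 = 302530.59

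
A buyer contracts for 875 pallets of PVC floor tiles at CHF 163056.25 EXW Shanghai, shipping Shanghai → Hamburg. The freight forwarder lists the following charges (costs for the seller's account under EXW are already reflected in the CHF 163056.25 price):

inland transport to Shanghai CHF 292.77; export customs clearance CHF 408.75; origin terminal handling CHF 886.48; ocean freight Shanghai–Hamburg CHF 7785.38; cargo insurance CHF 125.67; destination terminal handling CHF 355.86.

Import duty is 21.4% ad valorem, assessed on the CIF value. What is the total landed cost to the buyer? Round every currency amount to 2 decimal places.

EXW: the seller makes goods available at their premises; the buyer bears all onward costs.
CIF value = EXW price + inland to port + export clearance + origin terminal + freight + insurance = 163056.25 + 292.77 + 408.75 + 886.48 + 7785.38 + 125.67 = 172555.30
Import duty = 172555.30 × 21.4% = 36926.83
Buyer bears: inland to port 292.77 + export clearance 408.75 + origin terminal 886.48 + freight 7785.38 + insurance 125.67 + destination terminal 355.86 + duty 36926.83 = 46781.74
Landed cost = invoice 163056.25 + 46781.74 = 209837.99

Total landed cost: CHF 209837.99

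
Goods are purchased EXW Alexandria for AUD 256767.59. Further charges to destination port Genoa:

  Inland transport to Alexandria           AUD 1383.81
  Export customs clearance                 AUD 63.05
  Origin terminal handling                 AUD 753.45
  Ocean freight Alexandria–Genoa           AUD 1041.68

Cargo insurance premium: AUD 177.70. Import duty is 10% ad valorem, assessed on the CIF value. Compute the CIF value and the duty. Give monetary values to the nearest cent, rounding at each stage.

CIF = EXW price + pre-shipment costs + freight + insurance
CIF = 256767.59 + 1383.81 + 63.05 + 753.45 + 1041.68 + 177.70 = 260187.28
Import duty = 260187.28 × 10% = 26018.73

CIF value: AUD 260187.28; import duty: AUD 26018.73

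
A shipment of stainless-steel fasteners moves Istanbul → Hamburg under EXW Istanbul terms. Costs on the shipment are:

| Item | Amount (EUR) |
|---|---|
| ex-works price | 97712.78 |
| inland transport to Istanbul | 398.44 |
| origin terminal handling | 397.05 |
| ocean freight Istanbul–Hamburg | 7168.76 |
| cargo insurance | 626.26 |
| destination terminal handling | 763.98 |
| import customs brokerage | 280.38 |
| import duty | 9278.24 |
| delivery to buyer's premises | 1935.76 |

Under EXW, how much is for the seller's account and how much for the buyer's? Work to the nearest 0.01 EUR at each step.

EXW: the seller makes goods available at their premises; the buyer bears all onward costs.
Seller's account: goods 97712.78 = 97712.78
Buyer's account: inland to port 398.44 + origin terminal 397.05 + freight 7168.76 + insurance 626.26 + destination terminal 763.98 + brokerage 280.38 + duty 9278.24 + delivery 1935.76 = 20848.87

Seller: EUR 97712.78; buyer: EUR 20848.87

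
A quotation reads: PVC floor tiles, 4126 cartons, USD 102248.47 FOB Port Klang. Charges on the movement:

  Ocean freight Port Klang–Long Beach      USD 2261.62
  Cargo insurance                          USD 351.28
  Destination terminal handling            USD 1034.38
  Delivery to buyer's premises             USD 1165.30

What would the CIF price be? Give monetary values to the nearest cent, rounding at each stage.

CIF price: USD 104861.37

Not relevant to the conversion: destination terminal, delivery — on the buyer under both terms; not part of either seller's price.
From FOB to CIF, the seller additionally bears: freight, insurance.
CIF price = 102248.47 + 2261.62 + 351.28 = 104861.37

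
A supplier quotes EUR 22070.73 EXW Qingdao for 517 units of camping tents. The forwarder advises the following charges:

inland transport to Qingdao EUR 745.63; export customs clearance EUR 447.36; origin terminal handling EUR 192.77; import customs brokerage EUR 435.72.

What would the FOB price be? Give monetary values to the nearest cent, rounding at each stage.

FOB price: EUR 23456.49

Not relevant to the conversion: brokerage — on the buyer under both terms; not part of either seller's price.
From EXW to FOB, the seller additionally bears: inland to port, export clearance, origin terminal.
FOB price = 22070.73 + 745.63 + 447.36 + 192.77 = 23456.49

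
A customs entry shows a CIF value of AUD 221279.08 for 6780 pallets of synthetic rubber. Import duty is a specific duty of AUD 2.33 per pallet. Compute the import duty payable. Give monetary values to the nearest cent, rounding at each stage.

Import duty = 6780 × 2.33 = 15797.40

Import duty: AUD 15797.40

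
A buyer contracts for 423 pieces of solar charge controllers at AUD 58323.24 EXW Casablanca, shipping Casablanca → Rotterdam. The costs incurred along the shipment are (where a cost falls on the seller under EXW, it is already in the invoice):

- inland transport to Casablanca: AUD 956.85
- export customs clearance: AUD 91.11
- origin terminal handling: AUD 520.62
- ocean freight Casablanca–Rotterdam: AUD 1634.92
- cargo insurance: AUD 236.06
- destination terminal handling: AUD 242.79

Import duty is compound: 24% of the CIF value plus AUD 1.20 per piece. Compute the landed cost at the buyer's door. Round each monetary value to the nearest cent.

EXW: the seller makes goods available at their premises; the buyer bears all onward costs.
CIF value = EXW price + inland to port + export clearance + origin terminal + freight + insurance = 58323.24 + 956.85 + 91.11 + 520.62 + 1634.92 + 236.06 = 61762.80
Ad valorem component: 61762.80 × 24% = 14823.07
Specific component: 423 × 1.20 = 507.60
Import duty = 14823.07 + 507.60 = 15330.67
Buyer bears: inland to port 956.85 + export clearance 91.11 + origin terminal 520.62 + freight 1634.92 + insurance 236.06 + destination terminal 242.79 + duty 15330.67 = 19013.02
Landed cost = invoice 58323.24 + 19013.02 = 77336.26

Total landed cost: AUD 77336.26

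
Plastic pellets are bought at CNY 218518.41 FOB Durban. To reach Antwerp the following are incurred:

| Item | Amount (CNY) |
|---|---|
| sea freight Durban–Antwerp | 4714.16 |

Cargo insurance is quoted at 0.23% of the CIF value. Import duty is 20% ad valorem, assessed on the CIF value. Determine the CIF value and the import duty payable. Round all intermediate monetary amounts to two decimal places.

CIF value: CNY 223747.19; import duty: CNY 44749.44

Let C be the CIF value. C = FOB price + freight + 0.23% × C
C − 0.23% × C = 218518.41 + 4714.16
0.9977 × C = 223232.57
C = 223232.57 / 0.9977 = 223747.19
Insurance premium = 0.23% × 223747.19 = 514.62
Import duty = 223747.19 × 20% = 44749.44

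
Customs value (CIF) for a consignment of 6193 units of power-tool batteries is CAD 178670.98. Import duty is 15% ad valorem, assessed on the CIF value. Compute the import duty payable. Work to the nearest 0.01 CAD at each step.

Import duty: CAD 26800.65

Import duty = 178670.98 × 15% = 26800.65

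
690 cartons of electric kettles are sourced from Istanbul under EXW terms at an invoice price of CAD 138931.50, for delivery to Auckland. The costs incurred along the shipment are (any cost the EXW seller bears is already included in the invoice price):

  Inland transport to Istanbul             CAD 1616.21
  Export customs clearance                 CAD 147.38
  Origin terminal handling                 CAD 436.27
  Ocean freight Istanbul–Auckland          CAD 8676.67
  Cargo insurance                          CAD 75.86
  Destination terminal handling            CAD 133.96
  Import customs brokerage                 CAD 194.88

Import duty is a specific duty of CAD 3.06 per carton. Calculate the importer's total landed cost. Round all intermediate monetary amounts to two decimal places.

EXW: the seller makes goods available at their premises; the buyer bears all onward costs.
CIF value = EXW price + inland to port + export clearance + origin terminal + freight + insurance = 138931.50 + 1616.21 + 147.38 + 436.27 + 8676.67 + 75.86 = 149883.89
Import duty = 690 × 3.06 = 2111.40
Buyer bears: inland to port 1616.21 + export clearance 147.38 + origin terminal 436.27 + freight 8676.67 + insurance 75.86 + destination terminal 133.96 + brokerage 194.88 + duty 2111.40 = 13392.63
Landed cost = invoice 138931.50 + 13392.63 = 152324.13

Total landed cost: CAD 152324.13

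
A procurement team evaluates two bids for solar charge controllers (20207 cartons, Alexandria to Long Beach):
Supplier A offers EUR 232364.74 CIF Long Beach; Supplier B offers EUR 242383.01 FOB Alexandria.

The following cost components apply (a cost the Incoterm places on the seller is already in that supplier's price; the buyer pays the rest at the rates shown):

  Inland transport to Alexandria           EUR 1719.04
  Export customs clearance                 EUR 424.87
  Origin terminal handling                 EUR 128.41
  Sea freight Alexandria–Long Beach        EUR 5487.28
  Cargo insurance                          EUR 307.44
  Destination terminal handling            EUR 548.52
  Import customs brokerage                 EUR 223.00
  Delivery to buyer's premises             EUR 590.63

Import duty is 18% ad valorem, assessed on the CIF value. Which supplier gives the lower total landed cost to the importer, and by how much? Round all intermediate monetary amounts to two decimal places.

Supplier A (CIF):
The CIF price already equals the CIF value: 232364.74
Import duty = 232364.74 × 18% = 41825.65
Buyer bears (A): 548.52 + 223.00 + 590.63 = 1362.15
Landed cost (A) = invoice 232364.74 + 1362.15 + duty 41825.65 = 275552.54
Supplier B (FOB):
CIF value = FOB price + freight + insurance = 242383.01 + 5487.28 + 307.44 = 248177.73
Import duty = 248177.73 × 18% = 44671.99
Buyer bears (B): 5487.28 + 307.44 + 548.52 + 223.00 + 590.63 = 7156.87
Landed cost (B) = invoice 242383.01 + 7156.87 + duty 44671.99 = 294211.87
Difference = |275552.54 − 294211.87| = 18659.33

Supplier A is cheaper by EUR 18659.33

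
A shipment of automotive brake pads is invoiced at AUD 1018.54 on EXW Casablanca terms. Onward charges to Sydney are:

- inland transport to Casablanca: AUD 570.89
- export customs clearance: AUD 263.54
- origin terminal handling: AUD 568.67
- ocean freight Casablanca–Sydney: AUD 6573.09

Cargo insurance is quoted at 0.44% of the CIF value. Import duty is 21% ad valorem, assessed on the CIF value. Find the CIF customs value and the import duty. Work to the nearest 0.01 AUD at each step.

Let C be the CIF value. C = EXW price + pre-shipment costs + freight + 0.44% × C
C − 0.44% × C = 1018.54 + 570.89 + 263.54 + 568.67 + 6573.09
0.9956 × C = 8994.73
C = 8994.73 / 0.9956 = 9034.48
Insurance premium = 0.44% × 9034.48 = 39.75
Import duty = 9034.48 × 21% = 1897.24

CIF value: AUD 9034.48; import duty: AUD 1897.24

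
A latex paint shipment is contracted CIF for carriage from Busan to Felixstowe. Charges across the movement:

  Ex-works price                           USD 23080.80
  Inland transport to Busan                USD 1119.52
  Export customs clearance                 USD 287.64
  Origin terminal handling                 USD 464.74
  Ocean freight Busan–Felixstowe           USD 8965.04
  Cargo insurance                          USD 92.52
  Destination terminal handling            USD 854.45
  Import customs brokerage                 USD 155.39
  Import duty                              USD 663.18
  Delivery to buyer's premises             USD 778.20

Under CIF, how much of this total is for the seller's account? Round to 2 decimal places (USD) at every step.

CIF: the seller pays costs through ocean freight and marine insurance to the destination port.
Seller's account: goods 23080.80 + inland to port 1119.52 + export clearance 287.64 + origin terminal 464.74 + freight 8965.04 + insurance 92.52 = 34010.26
Buyer's account: destination terminal 854.45 + brokerage 155.39 + duty 663.18 + delivery 778.20 = 2451.22

Seller's account: USD 34010.26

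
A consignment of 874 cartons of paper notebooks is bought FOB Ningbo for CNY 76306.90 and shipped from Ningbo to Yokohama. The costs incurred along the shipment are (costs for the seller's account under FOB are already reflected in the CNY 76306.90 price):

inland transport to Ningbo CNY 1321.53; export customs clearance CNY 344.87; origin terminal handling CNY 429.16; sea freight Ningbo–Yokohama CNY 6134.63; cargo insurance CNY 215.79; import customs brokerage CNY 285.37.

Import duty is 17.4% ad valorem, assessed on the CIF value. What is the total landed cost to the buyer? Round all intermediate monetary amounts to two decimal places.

FOB: the seller bears costs until goods are on board at the origin port; the buyer bears freight, insurance and all costs thereafter.
Already in the invoice (seller's account under FOB): inland to port, export clearance, origin terminal — exclude.
CIF value = FOB price + freight + insurance = 76306.90 + 6134.63 + 215.79 = 82657.32
Import duty = 82657.32 × 17.4% = 14382.37
Buyer bears: freight 6134.63 + insurance 215.79 + brokerage 285.37 + duty 14382.37 = 21018.16
Landed cost = invoice 76306.90 + 21018.16 = 97325.06

Total landed cost: CNY 97325.06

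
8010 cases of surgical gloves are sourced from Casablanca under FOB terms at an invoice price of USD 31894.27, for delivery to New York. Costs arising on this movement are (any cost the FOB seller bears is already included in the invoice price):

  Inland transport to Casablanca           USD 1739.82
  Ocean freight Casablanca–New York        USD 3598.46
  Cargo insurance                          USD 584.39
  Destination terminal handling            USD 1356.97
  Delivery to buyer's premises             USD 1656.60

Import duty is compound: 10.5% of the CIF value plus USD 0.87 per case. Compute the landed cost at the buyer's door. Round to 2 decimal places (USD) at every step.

Total landed cost: USD 49847.49

FOB: the seller bears costs until goods are on board at the origin port; the buyer bears freight, insurance and all costs thereafter.
Already in the invoice (seller's account under FOB): inland to port — exclude.
CIF value = FOB price + freight + insurance = 31894.27 + 3598.46 + 584.39 = 36077.12
Ad valorem component: 36077.12 × 10.5% = 3788.10
Specific component: 8010 × 0.87 = 6968.70
Import duty = 3788.10 + 6968.70 = 10756.80
Buyer bears: freight 3598.46 + insurance 584.39 + destination terminal 1356.97 + delivery 1656.60 + duty 10756.80 = 17953.22
Landed cost = invoice 31894.27 + 17953.22 = 49847.49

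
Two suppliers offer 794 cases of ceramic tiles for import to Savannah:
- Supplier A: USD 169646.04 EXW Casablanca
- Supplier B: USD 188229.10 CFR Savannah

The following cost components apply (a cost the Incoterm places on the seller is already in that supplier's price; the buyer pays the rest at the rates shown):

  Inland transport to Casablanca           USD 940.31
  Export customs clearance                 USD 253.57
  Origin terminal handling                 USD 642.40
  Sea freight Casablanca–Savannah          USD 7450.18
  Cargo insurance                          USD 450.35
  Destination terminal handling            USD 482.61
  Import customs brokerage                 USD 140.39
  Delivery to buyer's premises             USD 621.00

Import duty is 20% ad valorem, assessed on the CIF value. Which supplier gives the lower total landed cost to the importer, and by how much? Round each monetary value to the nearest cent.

Supplier A (EXW):
CIF value = EXW price + inland to port + export clearance + origin terminal + freight + insurance = 169646.04 + 940.31 + 253.57 + 642.40 + 7450.18 + 450.35 = 179382.85
Import duty = 179382.85 × 20% = 35876.57
Buyer bears (A): 940.31 + 253.57 + 642.40 + 7450.18 + 450.35 + 482.61 + 140.39 + 621.00 = 10980.81
Landed cost (A) = invoice 169646.04 + 10980.81 + duty 35876.57 = 216503.42
Supplier B (CFR):
CIF value = CFR price + insurance = 188229.10 + 450.35 = 188679.45
Import duty = 188679.45 × 20% = 37735.89
Buyer bears (B): 450.35 + 482.61 + 140.39 + 621.00 = 1694.35
Landed cost (B) = invoice 188229.10 + 1694.35 + duty 37735.89 = 227659.34
Difference = |216503.42 − 227659.34| = 11155.92

Supplier A is cheaper by USD 11155.92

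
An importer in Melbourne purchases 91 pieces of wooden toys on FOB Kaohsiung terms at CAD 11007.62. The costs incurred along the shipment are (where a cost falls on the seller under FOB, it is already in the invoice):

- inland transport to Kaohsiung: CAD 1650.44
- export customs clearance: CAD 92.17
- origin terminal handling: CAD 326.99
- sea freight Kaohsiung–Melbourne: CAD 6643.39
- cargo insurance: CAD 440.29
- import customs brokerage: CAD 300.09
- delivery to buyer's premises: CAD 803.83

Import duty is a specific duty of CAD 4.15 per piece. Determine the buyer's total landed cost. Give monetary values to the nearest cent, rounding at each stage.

Total landed cost: CAD 19572.87

FOB: the seller bears costs until goods are on board at the origin port; the buyer bears freight, insurance and all costs thereafter.
Already in the invoice (seller's account under FOB): inland to port, export clearance, origin terminal — exclude.
CIF value = FOB price + freight + insurance = 11007.62 + 6643.39 + 440.29 = 18091.30
Import duty = 91 × 4.15 = 377.65
Buyer bears: freight 6643.39 + insurance 440.29 + brokerage 300.09 + delivery 803.83 + duty 377.65 = 8565.25
Landed cost = invoice 11007.62 + 8565.25 = 19572.87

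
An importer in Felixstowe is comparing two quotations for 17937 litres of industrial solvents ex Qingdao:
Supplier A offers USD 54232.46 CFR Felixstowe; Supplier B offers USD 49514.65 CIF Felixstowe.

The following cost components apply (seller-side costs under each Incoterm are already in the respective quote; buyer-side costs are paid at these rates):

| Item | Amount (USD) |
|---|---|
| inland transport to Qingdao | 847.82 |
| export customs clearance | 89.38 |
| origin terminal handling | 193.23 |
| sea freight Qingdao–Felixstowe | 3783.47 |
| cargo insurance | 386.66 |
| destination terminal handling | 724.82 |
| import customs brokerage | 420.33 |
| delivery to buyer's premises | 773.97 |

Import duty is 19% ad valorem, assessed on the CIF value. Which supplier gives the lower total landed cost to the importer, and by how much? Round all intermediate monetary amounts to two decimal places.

Supplier B is cheaper by USD 6074.32

Supplier A (CFR):
CIF value = CFR price + insurance = 54232.46 + 386.66 = 54619.12
Import duty = 54619.12 × 19% = 10377.63
Buyer bears (A): 386.66 + 724.82 + 420.33 + 773.97 = 2305.78
Landed cost (A) = invoice 54232.46 + 2305.78 + duty 10377.63 = 66915.87
Supplier B (CIF):
The CIF price already equals the CIF value: 49514.65
Import duty = 49514.65 × 19% = 9407.78
Buyer bears (B): 724.82 + 420.33 + 773.97 = 1919.12
Landed cost (B) = invoice 49514.65 + 1919.12 + duty 9407.78 = 60841.55
Difference = |66915.87 − 60841.55| = 6074.32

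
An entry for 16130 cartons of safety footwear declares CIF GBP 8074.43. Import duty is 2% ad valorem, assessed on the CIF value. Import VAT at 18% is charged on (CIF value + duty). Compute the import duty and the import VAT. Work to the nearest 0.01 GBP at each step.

Import duty = 8074.43 × 2% = 161.49
VAT base = CIF + duty = 8074.43 + 161.49 = 8235.92
Import VAT = 8235.92 × 18% = 1482.47

Import duty: GBP 161.49; import VAT: GBP 1482.47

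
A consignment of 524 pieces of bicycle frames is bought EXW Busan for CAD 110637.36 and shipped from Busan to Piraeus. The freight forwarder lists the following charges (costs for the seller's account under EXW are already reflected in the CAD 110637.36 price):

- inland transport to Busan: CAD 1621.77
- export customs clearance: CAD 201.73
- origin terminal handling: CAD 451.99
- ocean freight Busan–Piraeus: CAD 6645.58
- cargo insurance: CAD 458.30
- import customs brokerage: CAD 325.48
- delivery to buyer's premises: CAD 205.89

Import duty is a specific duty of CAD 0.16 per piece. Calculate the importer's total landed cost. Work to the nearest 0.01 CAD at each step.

EXW: the seller makes goods available at their premises; the buyer bears all onward costs.
CIF value = EXW price + inland to port + export clearance + origin terminal + freight + insurance = 110637.36 + 1621.77 + 201.73 + 451.99 + 6645.58 + 458.30 = 120016.73
Import duty = 524 × 0.16 = 83.84
Buyer bears: inland to port 1621.77 + export clearance 201.73 + origin terminal 451.99 + freight 6645.58 + insurance 458.30 + brokerage 325.48 + delivery 205.89 + duty 83.84 = 9994.58
Landed cost = invoice 110637.36 + 9994.58 = 120631.94

Total landed cost: CAD 120631.94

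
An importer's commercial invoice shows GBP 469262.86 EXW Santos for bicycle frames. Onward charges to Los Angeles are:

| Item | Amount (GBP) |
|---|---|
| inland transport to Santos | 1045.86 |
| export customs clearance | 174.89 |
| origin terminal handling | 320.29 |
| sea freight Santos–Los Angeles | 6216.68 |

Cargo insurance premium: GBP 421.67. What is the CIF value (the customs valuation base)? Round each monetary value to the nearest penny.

CIF = EXW price + pre-shipment costs + freight + insurance
CIF = 469262.86 + 1045.86 + 174.89 + 320.29 + 6216.68 + 421.67 = 477442.25

CIF value: GBP 477442.25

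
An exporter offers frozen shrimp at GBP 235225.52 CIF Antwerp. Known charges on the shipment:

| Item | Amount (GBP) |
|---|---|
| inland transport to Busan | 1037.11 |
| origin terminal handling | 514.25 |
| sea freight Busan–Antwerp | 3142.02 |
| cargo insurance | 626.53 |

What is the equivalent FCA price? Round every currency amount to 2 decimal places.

FCA price: GBP 230942.72

Not relevant to the conversion: inland to port — on the seller under both CIF and FCA; already in the CIF price and stays in the FCA price.
From CIF to FCA, the seller no longer bears: origin terminal, freight, insurance.
FCA price = 235225.52 − 514.25 − 3142.02 − 626.53 = 230942.72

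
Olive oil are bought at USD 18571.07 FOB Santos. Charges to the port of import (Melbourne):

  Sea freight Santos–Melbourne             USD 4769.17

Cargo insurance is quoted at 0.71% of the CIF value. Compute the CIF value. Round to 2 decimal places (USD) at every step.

CIF value: USD 23507.14

Let C be the CIF value. C = FOB price + freight + 0.71% × C
C − 0.71% × C = 18571.07 + 4769.17
0.9929 × C = 23340.24
C = 23340.24 / 0.9929 = 23507.14
Insurance premium = 0.71% × 23507.14 = 166.90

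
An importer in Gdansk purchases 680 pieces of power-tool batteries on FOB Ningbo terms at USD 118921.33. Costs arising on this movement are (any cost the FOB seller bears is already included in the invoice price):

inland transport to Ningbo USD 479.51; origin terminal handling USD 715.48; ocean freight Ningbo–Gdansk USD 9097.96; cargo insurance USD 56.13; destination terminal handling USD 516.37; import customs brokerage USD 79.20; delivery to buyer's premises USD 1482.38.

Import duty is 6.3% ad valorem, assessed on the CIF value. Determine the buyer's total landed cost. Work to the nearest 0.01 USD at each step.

Total landed cost: USD 138222.12

FOB: the seller bears costs until goods are on board at the origin port; the buyer bears freight, insurance and all costs thereafter.
Already in the invoice (seller's account under FOB): inland to port, origin terminal — exclude.
CIF value = FOB price + freight + insurance = 118921.33 + 9097.96 + 56.13 = 128075.42
Import duty = 128075.42 × 6.3% = 8068.75
Buyer bears: freight 9097.96 + insurance 56.13 + destination terminal 516.37 + brokerage 79.20 + delivery 1482.38 + duty 8068.75 = 19300.79
Landed cost = invoice 118921.33 + 19300.79 = 138222.12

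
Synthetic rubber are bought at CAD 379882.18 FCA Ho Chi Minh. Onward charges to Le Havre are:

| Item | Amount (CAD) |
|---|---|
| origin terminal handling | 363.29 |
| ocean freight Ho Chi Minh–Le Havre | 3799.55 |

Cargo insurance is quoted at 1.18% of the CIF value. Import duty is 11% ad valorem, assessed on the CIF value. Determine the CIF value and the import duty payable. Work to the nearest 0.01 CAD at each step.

Let C be the CIF value. C = FCA price + pre-shipment costs + freight + 1.18% × C
C − 1.18% × C = 379882.18 + 363.29 + 3799.55
0.9882 × C = 384045.02
C = 384045.02 / 0.9882 = 388630.86
Insurance premium = 1.18% × 388630.86 = 4585.84
Import duty = 388630.86 × 11% = 42749.39

CIF value: CAD 388630.86; import duty: CAD 42749.39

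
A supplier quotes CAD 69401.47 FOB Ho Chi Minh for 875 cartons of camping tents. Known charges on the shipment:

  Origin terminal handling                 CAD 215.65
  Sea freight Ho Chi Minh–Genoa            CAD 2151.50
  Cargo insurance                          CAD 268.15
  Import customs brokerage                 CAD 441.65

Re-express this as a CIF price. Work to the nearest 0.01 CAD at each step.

Not relevant to the conversion: origin terminal — on the seller under both FOB and CIF; already in the FOB price and stays in the CIF price. brokerage — on the buyer under both terms; not part of either seller's price.
From FOB to CIF, the seller additionally bears: freight, insurance.
CIF price = 69401.47 + 2151.50 + 268.15 = 71821.12

CIF price: CAD 71821.12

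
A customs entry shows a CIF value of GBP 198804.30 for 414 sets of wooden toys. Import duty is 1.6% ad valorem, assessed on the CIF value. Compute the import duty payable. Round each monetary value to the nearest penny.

Import duty = 198804.30 × 1.6% = 3180.87

Import duty: GBP 3180.87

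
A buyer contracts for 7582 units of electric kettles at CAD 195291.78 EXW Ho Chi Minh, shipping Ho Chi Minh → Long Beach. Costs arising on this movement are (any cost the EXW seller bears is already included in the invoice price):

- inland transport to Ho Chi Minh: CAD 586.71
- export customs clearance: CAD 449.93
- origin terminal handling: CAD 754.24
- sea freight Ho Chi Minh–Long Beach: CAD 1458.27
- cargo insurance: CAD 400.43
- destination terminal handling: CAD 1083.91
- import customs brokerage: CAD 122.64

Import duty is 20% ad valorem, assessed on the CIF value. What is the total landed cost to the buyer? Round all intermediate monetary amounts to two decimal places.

EXW: the seller makes goods available at their premises; the buyer bears all onward costs.
CIF value = EXW price + inland to port + export clearance + origin terminal + freight + insurance = 195291.78 + 586.71 + 449.93 + 754.24 + 1458.27 + 400.43 = 198941.36
Import duty = 198941.36 × 20% = 39788.27
Buyer bears: inland to port 586.71 + export clearance 449.93 + origin terminal 754.24 + freight 1458.27 + insurance 400.43 + destination terminal 1083.91 + brokerage 122.64 + duty 39788.27 = 44644.40
Landed cost = invoice 195291.78 + 44644.40 = 239936.18

Total landed cost: CAD 239936.18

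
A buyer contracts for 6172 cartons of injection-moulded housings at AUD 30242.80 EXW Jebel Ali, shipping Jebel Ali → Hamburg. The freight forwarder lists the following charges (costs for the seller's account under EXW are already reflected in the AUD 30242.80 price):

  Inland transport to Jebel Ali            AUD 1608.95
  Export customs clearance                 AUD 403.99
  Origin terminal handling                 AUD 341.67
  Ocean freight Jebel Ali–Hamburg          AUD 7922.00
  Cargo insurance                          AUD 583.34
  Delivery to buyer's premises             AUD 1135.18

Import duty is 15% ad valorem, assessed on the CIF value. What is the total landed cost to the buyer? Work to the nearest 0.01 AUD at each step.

Total landed cost: AUD 48403.34

EXW: the seller makes goods available at their premises; the buyer bears all onward costs.
CIF value = EXW price + inland to port + export clearance + origin terminal + freight + insurance = 30242.80 + 1608.95 + 403.99 + 341.67 + 7922.00 + 583.34 = 41102.75
Import duty = 41102.75 × 15% = 6165.41
Buyer bears: inland to port 1608.95 + export clearance 403.99 + origin terminal 341.67 + freight 7922.00 + insurance 583.34 + delivery 1135.18 + duty 6165.41 = 18160.54
Landed cost = invoice 30242.80 + 18160.54 = 48403.34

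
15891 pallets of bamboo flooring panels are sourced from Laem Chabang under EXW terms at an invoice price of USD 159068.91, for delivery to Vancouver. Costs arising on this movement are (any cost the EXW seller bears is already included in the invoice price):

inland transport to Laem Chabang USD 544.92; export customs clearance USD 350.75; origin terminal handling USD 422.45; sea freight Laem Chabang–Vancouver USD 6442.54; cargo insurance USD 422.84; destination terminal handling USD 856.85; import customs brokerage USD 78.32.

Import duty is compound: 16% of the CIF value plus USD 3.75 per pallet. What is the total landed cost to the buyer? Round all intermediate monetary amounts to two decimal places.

Total landed cost: USD 254539.22

EXW: the seller makes goods available at their premises; the buyer bears all onward costs.
CIF value = EXW price + inland to port + export clearance + origin terminal + freight + insurance = 159068.91 + 544.92 + 350.75 + 422.45 + 6442.54 + 422.84 = 167252.41
Ad valorem component: 167252.41 × 16% = 26760.39
Specific component: 15891 × 3.75 = 59591.25
Import duty = 26760.39 + 59591.25 = 86351.64
Buyer bears: inland to port 544.92 + export clearance 350.75 + origin terminal 422.45 + freight 6442.54 + insurance 422.84 + destination terminal 856.85 + brokerage 78.32 + duty 86351.64 = 95470.31
Landed cost = invoice 159068.91 + 95470.31 = 254539.22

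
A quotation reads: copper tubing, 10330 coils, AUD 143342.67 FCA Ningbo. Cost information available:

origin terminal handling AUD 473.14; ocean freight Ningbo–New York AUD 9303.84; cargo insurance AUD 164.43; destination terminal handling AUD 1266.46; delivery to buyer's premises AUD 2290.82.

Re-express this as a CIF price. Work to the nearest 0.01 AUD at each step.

CIF price: AUD 153284.08

Not relevant to the conversion: delivery, destination terminal — on the buyer under both terms; not part of either seller's price.
From FCA to CIF, the seller additionally bears: origin terminal, freight, insurance.
CIF price = 143342.67 + 473.14 + 9303.84 + 164.43 = 153284.08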